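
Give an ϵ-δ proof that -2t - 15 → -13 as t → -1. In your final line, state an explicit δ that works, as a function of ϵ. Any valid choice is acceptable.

δ = ϵ/2

Suppose ϵ > 0. We need δ > 0 so that 0 < |t + 1| < δ implies |(-2t - 15) + 13| < ϵ.
Since (-2t - 15) + 13 = -2(t + 1), we have |(-2t - 15) + 13| = 2|t + 1|.
Thus it suffices that |t + 1| < ϵ/2.
Choosing δ = ϵ/2 gives |(-2t - 15) + 13| = 2|t + 1| < ϵ whenever |t + 1| < δ.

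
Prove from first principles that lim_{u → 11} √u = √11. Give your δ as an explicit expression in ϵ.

δ = min(11, √11·ϵ)

Fix ϵ > 0. We want δ > 0 such that 0 < |u − 11| < δ implies |√u − √11| < ϵ.
Multiplying by the conjugate, |√u − √11| = |u − 11|/(√u + √11).
Restrict δ ≤ 11 so that |u − 11| < 11 forces u > 0, and then √u + √11 > √11.
Hence |√u − √11| < |u − 11|/√11, which is < ϵ once |u − 11| < √11·ϵ.
Take δ = min(11, √11·ϵ). If 0 < |u − 11| < δ then u > 0 and |√u − √11| < |u − 11|/√11 < ϵ.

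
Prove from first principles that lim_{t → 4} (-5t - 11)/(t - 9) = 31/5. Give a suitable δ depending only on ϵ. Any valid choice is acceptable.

δ = min(5/2, (25/112)ϵ)

Let ϵ > 0 be given. We want δ > 0 with 0 < |t − 4| < δ ⇒ |(-5t - 11)/(t - 9) − (31/5)| < ϵ.
Combining over a common denominator, (-5t - 11)/(t - 9) − (31/5) = [(-5t - 11)·(-5) − (-31)·(t - 9)] / [(-5)·(t - 9)] = 56(t − 4) / ((-5)(t - 9)).
So |(-5t - 11)/(t - 9) − (31/5)| = 56|t − 4| / (5·|t − 9|).
Restrict δ ≤ 5/2. Then |t − 4| < 5/2 gives |t − 9| = |(t − 4) + (-5)| ≥ 5 − 5/2 = 5/2.
Hence |(-5t - 11)/(t - 9) − (31/5)| < 56|t − 4|/(5·(5/2)) = (112/25)|t − 4|, which is < ϵ once |t − 4| < (25/112)ϵ.
Take δ = min(5/2, (25/112)ϵ). Then 0 < |t − 4| < δ forces both bounds, so |(-5t - 11)/(t - 9) − (31/5)| < ϵ.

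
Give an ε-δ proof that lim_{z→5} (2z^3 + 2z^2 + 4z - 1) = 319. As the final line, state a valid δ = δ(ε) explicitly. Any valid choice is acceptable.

Fix ε > 0. We want δ > 0 such that 0 < |z − 5| < δ implies |(2z^3 + 2z^2 + 4z - 1) − 319| < ε.
(2z^3 + 2z^2 + 4z - 1) − 319 = 2z^3 + 2z^2 + 4z - 320 = (z − 5)(2z^2 + 12z + 64).
So |(2z^3 + 2z^2 + 4z - 1) − 319| = |z − 5|·|2z^2 + 12z + 64|.
Assume first that |z − 5| < 1, so |z| < 6. Then |2z^2 + 12z + 64| ≤ 2·6^2 + 12·6 + 64 = 208.
Hence |(2z^3 + 2z^2 + 4z - 1) − 319| ≤ 208|z − 5| < ε provided |z − 5| < ε/208.
Take δ = min(1, ε/208). Then 0 < |z − 5| < δ gives both |z − 5| < 1 and |z − 5| < ε/208, so |(2z^3 + 2z^2 + 4z - 1) − 319| < ε.

δ = min(1, ε/208)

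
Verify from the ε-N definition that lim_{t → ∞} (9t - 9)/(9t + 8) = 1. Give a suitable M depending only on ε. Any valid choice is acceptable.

M = (17/9)/ε

Let ε > 0 be given. We seek M > 0 such that t > M implies |(9t - 9)/(9t + 8) − 1| < ε.
(9t - 9)/(9t + 8) − 1 = (9(9t - 9) − 9(9t + 8)) / (9(9t + 8)) = -153/(9(9t + 8)).
For t > 0 we have 9t + 8 > 9t, so |(9t - 9)/(9t + 8) − 1| = 153/(9(9t + 8)) < 153/(9·9t) = (17/9)/t.
Thus |(9t - 9)/(9t + 8) − 1| < ε whenever t > (17/9)/ε.
Take M = (17/9)/ε. If t > M then |(9t - 9)/(9t + 8) − 1| < (17/9)/t < ε.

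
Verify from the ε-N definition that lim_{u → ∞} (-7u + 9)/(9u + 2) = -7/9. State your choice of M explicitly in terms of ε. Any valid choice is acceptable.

M = (95/81)/ε

Let ε > 0 be given. We seek M > 0 such that u > M implies |(-7u + 9)/(9u + 2) + 7/9| < ε.
(-7u + 9)/(9u + 2) + 7/9 = (9(-7u + 9) − (-7)(9u + 2)) / (9(9u + 2)) = 95/(9(9u + 2)).
For u > 0 we have 9u + 2 > 9u, so |(-7u + 9)/(9u + 2) + 7/9| = 95/(9(9u + 2)) < 95/(9·9u) = (95/81)/u.
Thus |(-7u + 9)/(9u + 2) + 7/9| < ε whenever u > (95/81)/ε.
Take M = (95/81)/ε. If u > M then |(-7u + 9)/(9u + 2) + 7/9| < (95/81)/u < ε.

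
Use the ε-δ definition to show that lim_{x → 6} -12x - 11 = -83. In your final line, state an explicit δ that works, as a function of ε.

Let ε > 0. We need δ > 0 so that 0 < |x − 6| < δ implies |(-12x - 11) + 83| < ε.
Since (-12x - 11) + 83 = -12(x − 6), we have |(-12x - 11) + 83| = 12|x − 6|.
Thus it suffices that |x − 6| < ε/12.
Take δ = ε/12. If 0 < |x − 6| < δ then |(-12x - 11) + 83| = 12|x − 6| < 12·(ε/12) = ε.

δ = ε/12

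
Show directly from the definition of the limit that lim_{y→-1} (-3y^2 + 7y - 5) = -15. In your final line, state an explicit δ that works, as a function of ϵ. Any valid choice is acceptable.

δ = min(1, ϵ/16)

Fix ϵ > 0. We want δ > 0 such that 0 < |y + 1| < δ implies |(-3y^2 + 7y - 5) + 15| < ϵ.
(-3y^2 + 7y - 5) + 15 = -3y^2 + 7y + 10 = (y + 1)(-3y + 10).
So |(-3y^2 + 7y - 5) + 15| = |y + 1|·|-3y + 10|.
Require δ ≤ 1. Then |y + 1| < 1 gives |y| < 2, and by the triangle inequality |-3y + 10| ≤ 3·2 + 10 = 16.
Hence |(-3y^2 + 7y - 5) + 15| ≤ 16|y + 1| < ϵ provided |y + 1| < ϵ/16.
Take δ = min(1, ϵ/16). Then 0 < |y + 1| < δ gives both |y + 1| < 1 and |y + 1| < ϵ/16, so |(-3y^2 + 7y - 5) + 15| < ϵ.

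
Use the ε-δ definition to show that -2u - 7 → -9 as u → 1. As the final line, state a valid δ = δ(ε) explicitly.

δ = ε/2

Let ε > 0. We need δ > 0 so that 0 < |u − 1| < δ implies |(-2u - 7) + 9| < ε.
Since (-2u - 7) + 9 = -2(u − 1), we have |(-2u - 7) + 9| = 2|u − 1|.
Thus it suffices that |u − 1| < ε/2.
Take δ = ε/2. If 0 < |u − 1| < δ then |(-2u - 7) + 9| = 2|u − 1| < 2·(ε/2) = ε.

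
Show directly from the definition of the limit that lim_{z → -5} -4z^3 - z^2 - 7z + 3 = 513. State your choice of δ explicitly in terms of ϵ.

Suppose ϵ > 0. We want δ > 0 such that 0 < |z + 5| < δ implies |(-4z^3 - z^2 - 7z + 3) − 513| < ϵ.
(-4z^3 - z^2 - 7z + 3) − 513 = -4z^3 - z^2 - 7z - 510 = (z + 5)(-4z^2 + 19z - 102).
So |(-4z^3 - z^2 - 7z + 3) − 513| = |z + 5|·|-4z^2 + 19z - 102|.
Require δ ≤ 1. Then |z + 5| < 1 gives |z| < 6, and by the triangle inequality |-4z^2 + 19z - 102| ≤ 4·6^2 + 19·6 + 102 = 360.
Hence |(-4z^3 - z^2 - 7z + 3) − 513| ≤ 360|z + 5| < ϵ provided |z + 5| < ϵ/360.
Take δ = min(1, ϵ/360). Then 0 < |z + 5| < δ gives both |z + 5| < 1 and |z + 5| < ϵ/360, so |(-4z^3 - z^2 - 7z + 3) − 513| < ϵ.

δ = min(1, ϵ/360)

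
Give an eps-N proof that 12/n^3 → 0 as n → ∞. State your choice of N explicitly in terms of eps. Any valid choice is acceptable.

N = (12/eps)^{1/3}

Let eps > 0. For n ≥ 1, |12/n^3 − 0| = 12/n^3.
12/n^3 < eps ⇔ n^3 > 12/eps ⇔ n > (12/eps)^{1/3}.
Take N = (12/eps)^{1/3}. Then n > N implies 12/n^3 < eps.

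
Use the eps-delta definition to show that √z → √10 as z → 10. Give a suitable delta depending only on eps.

Let eps > 0 be given. We want delta > 0 such that 0 < |z − 10| < delta implies |√z − √10| < eps.
Multiplying by the conjugate, |√z − √10| = |z − 10|/(√z + √10).
Restrict delta ≤ 10 so that |z − 10| < 10 forces z > 0, and then √z + √10 > √10.
Hence |√z − √10| < |z − 10|/√10, which is < eps once |z − 10| < √10·eps.
Take delta = min(10, √10·eps). If 0 < |z − 10| < delta then z > 0 and |√z − √10| < |z − 10|/√10 < eps.

delta = min(10, √10·eps)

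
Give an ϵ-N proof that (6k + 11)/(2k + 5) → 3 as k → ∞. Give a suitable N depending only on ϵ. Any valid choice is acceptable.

Let ϵ > 0 be given. For k ≥ 1, |(6k + 11)/(2k + 5) − 3| = |-8|/(2(2k + 5)) = 8/(2(2k + 5)).
Since 2k + 5 ≥ 2k for k ≥ 1, this is ≤ 8/(2·2k) = 2/k.
So |(6k + 11)/(2k + 5) − 3| < ϵ whenever k > 2/ϵ.
Take N = 2/ϵ. If k > N then |(6k + 11)/(2k + 5) − 3| ≤ 2/k < ϵ.

N = 2/ϵ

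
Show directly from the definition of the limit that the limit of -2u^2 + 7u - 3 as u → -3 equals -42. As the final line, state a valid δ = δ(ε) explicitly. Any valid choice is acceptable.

δ = min(1, ε/21)

Let ε > 0. We want δ > 0 such that 0 < |u + 3| < δ implies |(-2u^2 + 7u - 3) + 42| < ε.
(-2u^2 + 7u - 3) + 42 = -2u^2 + 7u + 39 = (u + 3)(-2u + 13).
So |(-2u^2 + 7u - 3) + 42| = |u + 3|·|-2u + 13|.
Require δ ≤ 1. Then |u + 3| < 1 gives |u| < 4, and by the triangle inequality |-2u + 13| ≤ 2·4 + 13 = 21.
Hence |(-2u^2 + 7u - 3) + 42| ≤ 21|u + 3| < ε provided |u + 3| < ε/21.
Choosing δ = min(1, ε/21) ensures both conditions, hence |(-2u^2 + 7u - 3) + 42| < ε.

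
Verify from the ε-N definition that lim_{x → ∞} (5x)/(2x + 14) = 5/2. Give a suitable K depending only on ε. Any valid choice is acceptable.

Fix ε > 0. We seek K > 0 such that x > K implies |(5x)/(2x + 14) − (5/2)| < ε.
(5x)/(2x + 14) − (5/2) = (2(5x) − 5(2x + 14)) / (2(2x + 14)) = -70/(2(2x + 14)).
For x > 0 we have 2x + 14 > 2x, so |(5x)/(2x + 14) − (5/2)| = 70/(2(2x + 14)) < 70/(2·2x) = (35/2)/x.
Thus |(5x)/(2x + 14) − (5/2)| < ε whenever x > (35/2)/ε.
Take K = (35/2)/ε. If x > K then |(5x)/(2x + 14) − (5/2)| < (35/2)/x < ε.

K = (35/2)/ε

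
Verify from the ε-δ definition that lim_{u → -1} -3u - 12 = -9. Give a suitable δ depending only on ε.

Let ε > 0. We need δ > 0 so that 0 < |u + 1| < δ implies |(-3u - 12) + 9| < ε.
|(-3u - 12) + 9| = |-3u - 3| = 3|u + 1|.
So 3|u + 1| < ε exactly when |u + 1| < ε/3.
Take δ = ε/3. If 0 < |u + 1| < δ then |(-3u - 12) + 9| = 3|u + 1| < 3·(ε/3) = ε.

δ = ε/3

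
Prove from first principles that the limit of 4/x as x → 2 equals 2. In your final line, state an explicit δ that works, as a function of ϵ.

Suppose ϵ > 0. We seek δ > 0 such that 0 < |x − 2| < δ implies |4/x − 2| < ϵ.
|4/x − 2| = 4·|2 − x|/(2·|x|) = 4|x − 2|/(2|x|).
Restrict δ ≤ 1. Then |x − 2| < 1 gives |x| > 1, so 2|x| > 2.
Then |4/x − 2| < 4|x − 2|/2, which is < ϵ when |x − 2| < (1/2)ϵ.
Take δ = min(1, (1/2)ϵ). Then 0 < |x − 2| < δ gives both |x − 2| < 1 and |x − 2| < (1/2)ϵ, so |4/x − 2| < ϵ.

δ = min(1, (1/2)ϵ)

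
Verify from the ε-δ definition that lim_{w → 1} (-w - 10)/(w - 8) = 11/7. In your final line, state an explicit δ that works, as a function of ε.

δ = min(7/2, (49/36)ε)

Let ε > 0 be given. We want δ > 0 with 0 < |w − 1| < δ ⇒ |(-w - 10)/(w - 8) − (11/7)| < ε.
Combining over a common denominator, (-w - 10)/(w - 8) − (11/7) = [(-w - 10)·(-7) − (-11)·(w - 8)] / [(-7)·(w - 8)] = 18(w − 1) / ((-7)(w - 8)).
So |(-w - 10)/(w - 8) − (11/7)| = 18|w − 1| / (7·|w − 8|).
Restrict δ ≤ 7/2. Then |w − 1| < 7/2 gives |w − 8| = |(w − 1) + (-7)| ≥ 7 − 7/2 = 7/2.
Hence |(-w - 10)/(w - 8) − (11/7)| < 18|w − 1|/(7·(7/2)) = (36/49)|w − 1|, which is < ε once |w − 1| < (49/36)ε.
Take δ = min(7/2, (49/36)ε). Then 0 < |w − 1| < δ forces both bounds, so |(-w - 10)/(w - 8) − (11/7)| < ε.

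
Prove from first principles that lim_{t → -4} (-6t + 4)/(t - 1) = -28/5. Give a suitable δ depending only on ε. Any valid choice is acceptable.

Let ε > 0. We want δ > 0 with 0 < |t + 4| < δ ⇒ |(-6t + 4)/(t - 1) + 28/5| < ε.
Combining over a common denominator, (-6t + 4)/(t - 1) + 28/5 = [(-6t + 4)·(-5) − 28·(t - 1)] / [(-5)·(t - 1)] = 2(t + 4) / ((-5)(t - 1)).
So |(-6t + 4)/(t - 1) + 28/5| = 2|t + 4| / (5·|t − 1|).
Require δ ≤ 5/2, so |t − 1| ≥ |-5| − |t + 4| > 5 − 5/2 = 5/2.
Hence |(-6t + 4)/(t - 1) + 28/5| < 2|t + 4|/(5·(5/2)) = (4/25)|t + 4|, which is < ε once |t + 4| < (25/4)ε.
Take δ = min(5/2, (25/4)ε). Then 0 < |t + 4| < δ forces both bounds, so |(-6t + 4)/(t - 1) + 28/5| < ε.

δ = min(5/2, (25/4)ε)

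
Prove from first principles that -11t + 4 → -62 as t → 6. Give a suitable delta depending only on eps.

Suppose eps > 0. We need delta > 0 so that 0 < |t − 6| < delta implies |(-11t + 4) + 62| < eps.
|(-11t + 4) + 62| = |-11t + 66| = 11|t − 6|.
Thus it suffices that |t − 6| < eps/11.
Take delta = eps/11. If 0 < |t − 6| < delta then |(-11t + 4) + 62| = 11|t − 6| < 11·(eps/11) = eps.

delta = eps/11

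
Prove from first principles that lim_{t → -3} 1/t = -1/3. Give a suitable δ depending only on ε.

δ = min(3/2, (9/2)ε)

Suppose ε > 0. We seek δ > 0 such that 0 < |t + 3| < δ implies |1/t + 1/3| < ε.
|1/t + 1/3| = |-3 − t|/(3·|t|) = |t + 3|/(3|t|).
Require δ ≤ 3/2 so that |t| > 3 − 3/2 = 3/2, hence 3|t| > 9/2.
Then |1/t + 1/3| < |t + 3|/(9/2), which is < ε when |t + 3| < (9/2)ε.
Take δ = min(3/2, (9/2)ε). Then 0 < |t + 3| < δ gives both |t + 3| < 3/2 and |t + 3| < (9/2)ε, so |1/t + 1/3| < ε.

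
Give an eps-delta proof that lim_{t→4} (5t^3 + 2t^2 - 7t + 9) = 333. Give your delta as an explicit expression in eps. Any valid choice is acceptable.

Fix eps > 0. We want delta > 0 such that 0 < |t − 4| < delta implies |(5t^3 + 2t^2 - 7t + 9) − 333| < eps.
(5t^3 + 2t^2 - 7t + 9) − 333 = 5t^3 + 2t^2 - 7t - 324 = (t − 4)(5t^2 + 22t + 81).
So |(5t^3 + 2t^2 - 7t + 9) − 333| = |t − 4|·|5t^2 + 22t + 81|.
Assume first that |t − 4| < 2, so |t| < 6. Then |5t^2 + 22t + 81| ≤ 5·6^2 + 22·6 + 81 = 393.
Hence |(5t^3 + 2t^2 - 7t + 9) − 333| ≤ 393|t − 4| < eps provided |t − 4| < eps/393.
Take delta = min(2, eps/393). Then 0 < |t − 4| < delta gives both |t − 4| < 2 and |t − 4| < eps/393, so |(5t^3 + 2t^2 - 7t + 9) − 333| < eps.

delta = min(2, eps/393)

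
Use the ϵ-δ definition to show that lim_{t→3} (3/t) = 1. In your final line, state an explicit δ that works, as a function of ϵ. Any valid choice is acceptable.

δ = min(3/2, (3/2)ϵ)

Let ϵ > 0 be given. We seek δ > 0 such that 0 < |t − 3| < δ implies |3/t − 1| < ϵ.
|3/t − 1| = 3·|3 − t|/(3·|t|) = 3|t − 3|/(3|t|).
Restrict δ ≤ 3/2. Then |t − 3| < 3/2 gives |t| > 3/2, so 3|t| > 9/2.
Then |3/t − 1| < 3|t − 3|/(9/2), which is < ϵ when |t − 3| < (3/2)ϵ.
Take δ = min(3/2, (3/2)ϵ). Then 0 < |t − 3| < δ gives both |t − 3| < 3/2 and |t − 3| < (3/2)ϵ, so |3/t − 1| < ϵ.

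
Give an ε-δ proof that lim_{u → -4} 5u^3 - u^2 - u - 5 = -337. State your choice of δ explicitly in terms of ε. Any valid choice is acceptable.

δ = min(1, ε/313)

Let ε > 0 be given. We want δ > 0 such that 0 < |u + 4| < δ implies |(5u^3 - u^2 - u - 5) + 337| < ε.
(5u^3 - u^2 - u - 5) + 337 = 5u^3 - u^2 - u + 332 = (u + 4)(5u^2 - 21u + 83).
So |(5u^3 - u^2 - u - 5) + 337| = |u + 4|·|5u^2 - 21u + 83|.
Require δ ≤ 1. Then |u + 4| < 1 gives |u| < 5, and by the triangle inequality |5u^2 - 21u + 83| ≤ 5·5^2 + 21·5 + 83 = 313.
Hence |(5u^3 - u^2 - u - 5) + 337| ≤ 313|u + 4| < ε provided |u + 4| < ε/313.
Choosing δ = min(1, ε/313) ensures both conditions, hence |(5u^3 - u^2 - u - 5) + 337| < ε.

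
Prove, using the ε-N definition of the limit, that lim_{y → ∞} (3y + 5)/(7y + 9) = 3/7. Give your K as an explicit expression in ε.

K = (8/49)/ε

Fix ε > 0. We seek K > 0 such that y > K implies |(3y + 5)/(7y + 9) − (3/7)| < ε.
(3y + 5)/(7y + 9) − (3/7) = (7(3y + 5) − 3(7y + 9)) / (7(7y + 9)) = 8/(7(7y + 9)).
For y > 0 we have 7y + 9 > 7y, so |(3y + 5)/(7y + 9) − (3/7)| = 8/(7(7y + 9)) < 8/(7·7y) = (8/49)/y.
Thus |(3y + 5)/(7y + 9) − (3/7)| < ε whenever y > (8/49)/ε.
Take K = (8/49)/ε. If y > K then |(3y + 5)/(7y + 9) − (3/7)| < (8/49)/y < ε.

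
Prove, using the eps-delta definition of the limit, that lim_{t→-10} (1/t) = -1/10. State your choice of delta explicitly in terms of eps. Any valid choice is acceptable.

Fix eps > 0. We seek delta > 0 such that 0 < |t + 10| < delta implies |1/t + 1/10| < eps.
|1/t + 1/10| = |-10 − t|/(10·|t|) = |t + 10|/(10|t|).
Restrict delta ≤ 5. Then |t + 10| < 5 gives |t| > 5, so 10|t| > 50.
Then |1/t + 1/10| < |t + 10|/50, which is < eps when |t + 10| < 50eps.
Take delta = min(5, 50eps). Then 0 < |t + 10| < delta gives both |t + 10| < 5 and |t + 10| < 50eps, so |1/t + 1/10| < eps.

delta = min(5, 50eps)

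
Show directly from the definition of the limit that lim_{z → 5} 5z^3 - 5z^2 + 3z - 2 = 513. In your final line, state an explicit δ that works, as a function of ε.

Fix ε > 0. We want δ > 0 such that 0 < |z − 5| < δ implies |(5z^3 - 5z^2 + 3z - 2) − 513| < ε.
(5z^3 - 5z^2 + 3z - 2) − 513 = 5z^3 - 5z^2 + 3z - 515 = (z − 5)(5z^2 + 20z + 103).
So |(5z^3 - 5z^2 + 3z - 2) − 513| = |z − 5|·|5z^2 + 20z + 103|.
Require δ ≤ 1. Then |z − 5| < 1 gives |z| < 6, and by the triangle inequality |5z^2 + 20z + 103| ≤ 5·6^2 + 20·6 + 103 = 403.
Hence |(5z^3 - 5z^2 + 3z - 2) − 513| ≤ 403|z − 5| < ε provided |z − 5| < ε/403.
Choosing δ = min(1, ε/403) ensures both conditions, hence |(5z^3 - 5z^2 + 3z - 2) − 513| < ε.

δ = min(1, ε/403)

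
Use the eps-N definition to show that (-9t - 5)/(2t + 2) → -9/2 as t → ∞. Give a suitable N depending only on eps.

Suppose eps > 0. We seek N > 0 such that t > N implies |(-9t - 5)/(2t + 2) + 9/2| < eps.
(-9t - 5)/(2t + 2) + 9/2 = (2(-9t - 5) − (-9)(2t + 2)) / (2(2t + 2)) = 8/(2(2t + 2)).
For t > 0 we have 2t + 2 > 2t, so |(-9t - 5)/(2t + 2) + 9/2| = 8/(2(2t + 2)) < 8/(2·2t) = 2/t.
Thus |(-9t - 5)/(2t + 2) + 9/2| < eps whenever t > 2/eps.
Take N = 2/eps. If t > N then |(-9t - 5)/(2t + 2) + 9/2| < 2/t < eps.

N = 2/eps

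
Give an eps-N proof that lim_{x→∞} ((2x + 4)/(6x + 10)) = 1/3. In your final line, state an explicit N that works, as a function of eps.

N = (1/9)/eps

Let eps > 0 be given. We seek N > 0 such that x > N implies |(2x + 4)/(6x + 10) − (1/3)| < eps.
(2x + 4)/(6x + 10) − (1/3) = (6(2x + 4) − 2(6x + 10)) / (6(6x + 10)) = 4/(6(6x + 10)).
For x > 0 we have 6x + 10 > 6x, so |(2x + 4)/(6x + 10) − (1/3)| = 4/(6(6x + 10)) < 4/(6·6x) = (1/9)/x.
Thus |(2x + 4)/(6x + 10) − (1/3)| < eps whenever x > (1/9)/eps.
Take N = (1/9)/eps. If x > N then |(2x + 4)/(6x + 10) − (1/3)| < (1/9)/x < eps.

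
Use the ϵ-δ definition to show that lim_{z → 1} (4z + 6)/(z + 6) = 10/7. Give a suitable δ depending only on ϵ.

δ = min(7/2, (49/36)ϵ)

Suppose ϵ > 0. We want δ > 0 with 0 < |z − 1| < δ ⇒ |(4z + 6)/(z + 6) − (10/7)| < ϵ.
Combining over a common denominator, (4z + 6)/(z + 6) − (10/7) = [(4z + 6)·7 − 10·(z + 6)] / [7·(z + 6)] = 18(z − 1) / (7(z + 6)).
So |(4z + 6)/(z + 6) − (10/7)| = 18|z − 1| / (7·|z + 6|).
Restrict δ ≤ 7/2. Then |z − 1| < 7/2 gives |z + 6| = |(z − 1) + 7| ≥ 7 − 7/2 = 7/2.
Hence |(4z + 6)/(z + 6) − (10/7)| < 18|z − 1|/(7·(7/2)) = (36/49)|z − 1|, which is < ϵ once |z − 1| < (49/36)ϵ.
Take δ = min(7/2, (49/36)ϵ). Then 0 < |z − 1| < δ forces both bounds, so |(4z + 6)/(z + 6) − (10/7)| < ϵ.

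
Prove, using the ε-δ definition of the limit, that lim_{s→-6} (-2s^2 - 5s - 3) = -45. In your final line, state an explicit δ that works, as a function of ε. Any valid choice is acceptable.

Let ε > 0 be given. We want δ > 0 such that 0 < |s + 6| < δ implies |(-2s^2 - 5s - 3) + 45| < ε.
(-2s^2 - 5s - 3) + 45 = -2s^2 - 5s + 42 = (s + 6)(-2s + 7).
So |(-2s^2 - 5s - 3) + 45| = |s + 6|·|-2s + 7|.
Require δ ≤ 1. Then |s + 6| < 1 gives |s| < 7, and by the triangle inequality |-2s + 7| ≤ 2·7 + 7 = 21.
Hence |(-2s^2 - 5s - 3) + 45| ≤ 21|s + 6| < ε provided |s + 6| < ε/21.
Take δ = min(1, ε/21). Then 0 < |s + 6| < δ gives both |s + 6| < 1 and |s + 6| < ε/21, so |(-2s^2 - 5s - 3) + 45| < ε.

δ = min(1, ε/21)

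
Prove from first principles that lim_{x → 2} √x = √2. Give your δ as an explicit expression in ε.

δ = min(2, √2·ε)

Fix ε > 0. We want δ > 0 such that 0 < |x − 2| < δ implies |√x − √2| < ε.
Rationalise: √x − √2 = (x − 2)/(√x + √2), so |√x − √2| = |x − 2|/(√x + √2).
Restrict δ ≤ 2 so that |x − 2| < 2 forces x > 0, and then √x + √2 > √2.
Hence |√x − √2| < |x − 2|/√2, which is < ε once |x − 2| < √2·ε.
Take δ = min(2, √2·ε). If 0 < |x − 2| < δ then x > 0 and |√x − √2| < |x − 2|/√2 < ε.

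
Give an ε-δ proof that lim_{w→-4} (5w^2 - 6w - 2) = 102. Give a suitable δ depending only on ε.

Let ε > 0. We want δ > 0 such that 0 < |w + 4| < δ implies |(5w^2 - 6w - 2) − 102| < ε.
(5w^2 - 6w - 2) − 102 = 5w^2 - 6w - 104 = (w + 4)(5w - 26).
So |(5w^2 - 6w - 2) − 102| = |w + 4|·|5w - 26|.
Assume first that |w + 4| < 1, so |w| < 5. Then |5w - 26| ≤ 5·5 + 26 = 51.
Hence |(5w^2 - 6w - 2) − 102| ≤ 51|w + 4| < ε provided |w + 4| < ε/51.
Choosing δ = min(1, ε/51) ensures both conditions, hence |(5w^2 - 6w - 2) − 102| < ε.

δ = min(1, ε/51)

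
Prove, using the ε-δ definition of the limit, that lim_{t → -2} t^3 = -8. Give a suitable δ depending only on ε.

Let ε > 0 be given. We seek δ > 0 with 0 < |t + 2| < δ ⇒ |t^3 + 8| < ε.
Factor: t^3 + 8 = (t + 2)(t^2 - 2t + 4), so |t^3 + 8| = |t + 2|·|t^2 - 2t + 4|.
Restrict δ ≤ 1. Then |t + 2| < 1 gives |t| < 3, so by the triangle inequality |t^2 - 2t + 4| ≤ 3^2 + 2·3 + 4 = 19.
Hence |t^3 + 8| ≤ 19|t + 2|, which is < ε once |t + 2| < ε/19.
Take δ = min(1, ε/19). If 0 < |t + 2| < δ then both bounds hold and |t^3 + 8| ≤ 19|t + 2| < 19·(ε/19) = ε.

δ = min(1, ε/19)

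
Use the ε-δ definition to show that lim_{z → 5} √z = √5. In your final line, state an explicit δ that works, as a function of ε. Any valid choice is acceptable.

δ = min(5, √5·ε)

Let ε > 0. We want δ > 0 such that 0 < |z − 5| < δ implies |√z − √5| < ε.
Rationalise: √z − √5 = (z − 5)/(√z + √5), so |√z − √5| = |z − 5|/(√z + √5).
Restrict δ ≤ 5 so that |z − 5| < 5 forces z > 0, and then √z + √5 > √5.
Hence |√z − √5| < |z − 5|/√5, which is < ε once |z − 5| < √5·ε.
Take δ = min(5, √5·ε). If 0 < |z − 5| < δ then z > 0 and |√z − √5| < |z − 5|/√5 < ε.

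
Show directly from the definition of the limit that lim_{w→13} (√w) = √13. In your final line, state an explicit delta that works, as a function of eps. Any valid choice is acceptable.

delta = min(13, √13·eps)

Let eps > 0. We want delta > 0 such that 0 < |w − 13| < delta implies |√w − √13| < eps.
Multiplying by the conjugate, |√w − √13| = |w − 13|/(√w + √13).
Restrict delta ≤ 13 so that |w − 13| < 13 forces w > 0, and then √w + √13 > √13.
Hence |√w − √13| < |w − 13|/√13, which is < eps once |w − 13| < √13·eps.
Take delta = min(13, √13·eps). If 0 < |w − 13| < delta then w > 0 and |√w − √13| < |w − 13|/√13 < eps.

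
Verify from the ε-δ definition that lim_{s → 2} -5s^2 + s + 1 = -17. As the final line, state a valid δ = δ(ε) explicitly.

Let ε > 0. We want δ > 0 such that 0 < |s − 2| < δ implies |(-5s^2 + s + 1) + 17| < ε.
(-5s^2 + s + 1) + 17 = -5s^2 + s + 18 = (s − 2)(-5s - 9).
So |(-5s^2 + s + 1) + 17| = |s − 2|·|-5s - 9|.
Require δ ≤ 2. Then |s − 2| < 2 gives |s| < 4, and by the triangle inequality |-5s - 9| ≤ 5·4 + 9 = 29.
Hence |(-5s^2 + s + 1) + 17| ≤ 29|s − 2| < ε provided |s − 2| < ε/29.
Choosing δ = min(2, ε/29) ensures both conditions, hence |(-5s^2 + s + 1) + 17| < ε.

δ = min(2, ε/29)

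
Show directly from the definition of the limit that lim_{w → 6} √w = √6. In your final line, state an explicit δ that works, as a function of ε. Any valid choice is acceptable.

δ = min(6, √6·ε)

Fix ε > 0. We want δ > 0 such that 0 < |w − 6| < δ implies |√w − √6| < ε.
Multiplying by the conjugate, |√w − √6| = |w − 6|/(√w + √6).
Restrict δ ≤ 6 so that |w − 6| < 6 forces w > 0, and then √w + √6 > √6.
Hence |√w − √6| < |w − 6|/√6, which is < ε once |w − 6| < √6·ε.
Take δ = min(6, √6·ε). If 0 < |w − 6| < δ then w > 0 and |√w − √6| < |w − 6|/√6 < ε.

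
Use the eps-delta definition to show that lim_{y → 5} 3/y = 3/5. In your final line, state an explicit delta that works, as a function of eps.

delta = min(5/2, (25/6)eps)

Fix eps > 0. We seek delta > 0 such that 0 < |y − 5| < delta implies |3/y − (3/5)| < eps.
|3/y − (3/5)| = 3·|5 − y|/(5·|y|) = 3|y − 5|/(5|y|).
Restrict delta ≤ 5/2. Then |y − 5| < 5/2 gives |y| > 5/2, so 5|y| > 25/2.
Then |3/y − (3/5)| < 3|y − 5|/(25/2), which is < eps when |y − 5| < (25/6)eps.
Take delta = min(5/2, (25/6)eps). Then 0 < |y − 5| < delta gives both |y − 5| < 5/2 and |y − 5| < (25/6)eps, so |3/y − (3/5)| < eps.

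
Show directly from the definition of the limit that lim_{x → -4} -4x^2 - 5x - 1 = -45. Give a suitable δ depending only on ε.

δ = min(2, ε/35)

Suppose ε > 0. We want δ > 0 such that 0 < |x + 4| < δ implies |(-4x^2 - 5x - 1) + 45| < ε.
(-4x^2 - 5x - 1) + 45 = -4x^2 - 5x + 44 = (x + 4)(-4x + 11).
So |(-4x^2 - 5x - 1) + 45| = |x + 4|·|-4x + 11|.
Require δ ≤ 2. Then |x + 4| < 2 gives |x| < 6, and by the triangle inequality |-4x + 11| ≤ 4·6 + 11 = 35.
Hence |(-4x^2 - 5x - 1) + 45| ≤ 35|x + 4| < ε provided |x + 4| < ε/35.
Choosing δ = min(2, ε/35) ensures both conditions, hence |(-4x^2 - 5x - 1) + 45| < ε.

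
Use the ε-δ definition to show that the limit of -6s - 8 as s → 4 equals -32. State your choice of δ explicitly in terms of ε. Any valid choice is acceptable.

Let ε > 0 be given. We need δ > 0 so that 0 < |s − 4| < δ implies |(-6s - 8) + 32| < ε.
Since (-6s - 8) + 32 = -6(s − 4), we have |(-6s - 8) + 32| = 6|s − 4|.
So 6|s − 4| < ε exactly when |s − 4| < ε/6.
Choosing δ = ε/6 gives |(-6s - 8) + 32| = 6|s − 4| < ε whenever |s − 4| < δ.

δ = ε/6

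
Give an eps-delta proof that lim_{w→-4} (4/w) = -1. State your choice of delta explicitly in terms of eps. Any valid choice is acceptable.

delta = min(2, 2eps)

Let eps > 0 be given. We seek delta > 0 such that 0 < |w + 4| < delta implies |4/w + 1| < eps.
|4/w + 1| = 4·|-4 − w|/(4·|w|) = 4|w + 4|/(4|w|).
Require delta ≤ 2 so that |w| > 4 − 2 = 2, hence 4|w| > 8.
Then |4/w + 1| < 4|w + 4|/8, which is < eps when |w + 4| < 2eps.
Take delta = min(2, 2eps). Then 0 < |w + 4| < delta gives both |w + 4| < 2 and |w + 4| < 2eps, so |4/w + 1| < eps.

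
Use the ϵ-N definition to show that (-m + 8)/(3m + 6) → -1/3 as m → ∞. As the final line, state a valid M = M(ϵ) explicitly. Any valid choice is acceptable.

Let ϵ > 0. For m ≥ 1, |(-m + 8)/(3m + 6) + 1/3| = |30|/(3(3m + 6)) = 30/(3(3m + 6)).
Since 3m + 6 ≥ 3m for m ≥ 1, this is ≤ 30/(3·3m) = (10/3)/m.
So |(-m + 8)/(3m + 6) + 1/3| < ϵ whenever m > (10/3)/ϵ.
Take M = (10/3)/ϵ. If m > M then |(-m + 8)/(3m + 6) + 1/3| ≤ (10/3)/m < ϵ.

M = (10/3)/ϵ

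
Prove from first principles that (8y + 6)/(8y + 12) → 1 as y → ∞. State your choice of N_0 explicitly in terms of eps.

N_0 = (3/4)/eps

Fix eps > 0. We seek N_0 > 0 such that y > N_0 implies |(8y + 6)/(8y + 12) − 1| < eps.
(8y + 6)/(8y + 12) − 1 = (8(8y + 6) − 8(8y + 12)) / (8(8y + 12)) = -48/(8(8y + 12)).
For y > 0 we have 8y + 12 > 8y, so |(8y + 6)/(8y + 12) − 1| = 48/(8(8y + 12)) < 48/(8·8y) = (3/4)/y.
Thus |(8y + 6)/(8y + 12) − 1| < eps whenever y > (3/4)/eps.
Take N_0 = (3/4)/eps. If y > N_0 then |(8y + 6)/(8y + 12) − 1| < (3/4)/y < eps.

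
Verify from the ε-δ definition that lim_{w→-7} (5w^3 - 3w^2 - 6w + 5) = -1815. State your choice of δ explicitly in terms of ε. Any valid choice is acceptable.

δ = min(1, ε/884)

Fix ε > 0. We want δ > 0 such that 0 < |w + 7| < δ implies |(5w^3 - 3w^2 - 6w + 5) + 1815| < ε.
(5w^3 - 3w^2 - 6w + 5) + 1815 = 5w^3 - 3w^2 - 6w + 1820 = (w + 7)(5w^2 - 38w + 260).
So |(5w^3 - 3w^2 - 6w + 5) + 1815| = |w + 7|·|5w^2 - 38w + 260|.
Require δ ≤ 1. Then |w + 7| < 1 gives |w| < 8, and by the triangle inequality |5w^2 - 38w + 260| ≤ 5·8^2 + 38·8 + 260 = 884.
Hence |(5w^3 - 3w^2 - 6w + 5) + 1815| ≤ 884|w + 7| < ε provided |w + 7| < ε/884.
Take δ = min(1, ε/884). Then 0 < |w + 7| < δ gives both |w + 7| < 1 and |w + 7| < ε/884, so |(5w^3 - 3w^2 - 6w + 5) + 1815| < ε.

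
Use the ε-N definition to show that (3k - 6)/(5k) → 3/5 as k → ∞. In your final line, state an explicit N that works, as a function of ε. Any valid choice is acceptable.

Let ε > 0. For k ≥ 1, |(3k - 6)/(5k) − (3/5)| = |-30|/(5(5k)) = 30/(5(5k)).
Since 5k ≥ 5k for k ≥ 1, this is ≤ 30/(5·5k) = (6/5)/k.
So |(3k - 6)/(5k) − (3/5)| < ε whenever k > (6/5)/ε.
Take N = (6/5)/ε. If k > N then |(3k - 6)/(5k) − (3/5)| ≤ (6/5)/k < ε.

N = (6/5)/ε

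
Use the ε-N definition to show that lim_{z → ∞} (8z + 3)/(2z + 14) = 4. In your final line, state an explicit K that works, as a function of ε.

K = (53/2)/ε

Suppose ε > 0. We seek K > 0 such that z > K implies |(8z + 3)/(2z + 14) − 4| < ε.
(8z + 3)/(2z + 14) − 4 = (2(8z + 3) − 8(2z + 14)) / (2(2z + 14)) = -106/(2(2z + 14)).
For z > 0 we have 2z + 14 > 2z, so |(8z + 3)/(2z + 14) − 4| = 106/(2(2z + 14)) < 106/(2·2z) = (53/2)/z.
Thus |(8z + 3)/(2z + 14) − 4| < ε whenever z > (53/2)/ε.
Take K = (53/2)/ε. If z > K then |(8z + 3)/(2z + 14) − 4| < (53/2)/z < ε.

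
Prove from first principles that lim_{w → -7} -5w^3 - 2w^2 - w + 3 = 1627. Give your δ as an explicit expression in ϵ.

Suppose ϵ > 0. We want δ > 0 such that 0 < |w + 7| < δ implies |(-5w^3 - 2w^2 - w + 3) − 1627| < ϵ.
(-5w^3 - 2w^2 - w + 3) − 1627 = -5w^3 - 2w^2 - w - 1624 = (w + 7)(-5w^2 + 33w - 232).
So |(-5w^3 - 2w^2 - w + 3) − 1627| = |w + 7|·|-5w^2 + 33w - 232|.
Require δ ≤ 2. Then |w + 7| < 2 gives |w| < 9, and by the triangle inequality |-5w^2 + 33w - 232| ≤ 5·9^2 + 33·9 + 232 = 934.
Hence |(-5w^3 - 2w^2 - w + 3) − 1627| ≤ 934|w + 7| < ϵ provided |w + 7| < ϵ/934.
Take δ = min(2, ϵ/934). Then 0 < |w + 7| < δ gives both |w + 7| < 2 and |w + 7| < ϵ/934, so |(-5w^3 - 2w^2 - w + 3) − 1627| < ϵ.

δ = min(2, ϵ/934)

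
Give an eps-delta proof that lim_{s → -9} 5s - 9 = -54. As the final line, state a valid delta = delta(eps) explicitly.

Let eps > 0. We need delta > 0 so that 0 < |s + 9| < delta implies |(5s - 9) + 54| < eps.
Since (5s - 9) + 54 = 5(s + 9), we have |(5s - 9) + 54| = 5|s + 9|.
So 5|s + 9| < eps exactly when |s + 9| < eps/5.
Choosing delta = eps/5 gives |(5s - 9) + 54| = 5|s + 9| < eps whenever |s + 9| < delta.

delta = eps/5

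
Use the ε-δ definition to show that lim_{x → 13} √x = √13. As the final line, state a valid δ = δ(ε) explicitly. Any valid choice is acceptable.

δ = min(13, √13·ε)

Let ε > 0 be given. We want δ > 0 such that 0 < |x − 13| < δ implies |√x − √13| < ε.
Multiplying by the conjugate, |√x − √13| = |x − 13|/(√x + √13).
Restrict δ ≤ 13 so that |x − 13| < 13 forces x > 0, and then √x + √13 > √13.
Hence |√x − √13| < |x − 13|/√13, which is < ε once |x − 13| < √13·ε.
Take δ = min(13, √13·ε). If 0 < |x − 13| < δ then x > 0 and |√x − √13| < |x − 13|/√13 < ε.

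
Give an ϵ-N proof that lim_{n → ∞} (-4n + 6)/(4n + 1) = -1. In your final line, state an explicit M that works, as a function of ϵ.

Fix ϵ > 0. For n ≥ 1, |(-4n + 6)/(4n + 1) + 1| = |28|/(4(4n + 1)) = 28/(4(4n + 1)).
Since 4n + 1 ≥ 4n for n ≥ 1, this is ≤ 28/(4·4n) = (7/4)/n.
So |(-4n + 6)/(4n + 1) + 1| < ϵ whenever n > (7/4)/ϵ.
Take M = (7/4)/ϵ. If n > M then |(-4n + 6)/(4n + 1) + 1| ≤ (7/4)/n < ϵ.

M = (7/4)/ϵ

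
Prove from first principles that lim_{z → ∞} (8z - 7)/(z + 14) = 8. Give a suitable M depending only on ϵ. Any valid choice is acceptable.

M = 119/ϵ

Fix ϵ > 0. We seek M > 0 such that z > M implies |(8z - 7)/(z + 14) − 8| < ϵ.
(8z - 7)/(z + 14) − 8 = ((8z - 7) − 8(z + 14)) / ((z + 14)) = -119/((z + 14)).
For z > 0 we have z + 14 > z, so |(8z - 7)/(z + 14) − 8| = 119/((z + 14)) < 119/(z) = 119/z.
Thus |(8z - 7)/(z + 14) − 8| < ϵ whenever z > 119/ϵ.
Take M = 119/ϵ. If z > M then |(8z - 7)/(z + 14) − 8| < 119/z < ϵ.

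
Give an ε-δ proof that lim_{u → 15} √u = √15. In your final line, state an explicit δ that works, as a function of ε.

δ = min(15, √15·ε)

Suppose ε > 0. We want δ > 0 such that 0 < |u − 15| < δ implies |√u − √15| < ε.
Multiplying by the conjugate, |√u − √15| = |u − 15|/(√u + √15).
Restrict δ ≤ 15 so that |u − 15| < 15 forces u > 0, and then √u + √15 > √15.
Hence |√u − √15| < |u − 15|/√15, which is < ε once |u − 15| < √15·ε.
Take δ = min(15, √15·ε). If 0 < |u − 15| < δ then u > 0 and |√u − √15| < |u − 15|/√15 < ε.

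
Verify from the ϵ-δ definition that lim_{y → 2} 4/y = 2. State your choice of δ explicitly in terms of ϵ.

Let ϵ > 0 be given. We seek δ > 0 such that 0 < |y − 2| < δ implies |4/y − 2| < ϵ.
|4/y − 2| = 4·|2 − y|/(2·|y|) = 4|y − 2|/(2|y|).
Require δ ≤ 1 so that |y| > 2 − 1 = 1, hence 2|y| > 2.
Then |4/y − 2| < 4|y − 2|/2, which is < ϵ when |y − 2| < (1/2)ϵ.
Take δ = min(1, (1/2)ϵ). Then 0 < |y − 2| < δ gives both |y − 2| < 1 and |y − 2| < (1/2)ϵ, so |4/y − 2| < ϵ.

δ = min(1, (1/2)ϵ)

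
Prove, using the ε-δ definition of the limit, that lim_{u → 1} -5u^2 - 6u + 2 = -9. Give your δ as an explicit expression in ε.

Let ε > 0 be given. We want δ > 0 such that 0 < |u − 1| < δ implies |(-5u^2 - 6u + 2) + 9| < ε.
(-5u^2 - 6u + 2) + 9 = -5u^2 - 6u + 11 = (u − 1)(-5u - 11).
So |(-5u^2 - 6u + 2) + 9| = |u − 1|·|-5u - 11|.
Require δ ≤ 2. Then |u − 1| < 2 gives |u| < 3, and by the triangle inequality |-5u - 11| ≤ 5·3 + 11 = 26.
Hence |(-5u^2 - 6u + 2) + 9| ≤ 26|u − 1| < ε provided |u − 1| < ε/26.
Take δ = min(2, ε/26). Then 0 < |u − 1| < δ gives both |u − 1| < 2 and |u − 1| < ε/26, so |(-5u^2 - 6u + 2) + 9| < ε.

δ = min(2, ε/26)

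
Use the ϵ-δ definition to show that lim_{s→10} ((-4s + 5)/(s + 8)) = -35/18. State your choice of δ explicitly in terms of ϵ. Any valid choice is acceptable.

δ = min(9, (162/37)ϵ)

Let ϵ > 0. We want δ > 0 with 0 < |s − 10| < δ ⇒ |(-4s + 5)/(s + 8) + 35/18| < ϵ.
Combining over a common denominator, (-4s + 5)/(s + 8) + 35/18 = [(-4s + 5)·18 − (-35)·(s + 8)] / [18·(s + 8)] = -37(s − 10) / (18(s + 8)).
So |(-4s + 5)/(s + 8) + 35/18| = 37|s − 10| / (18·|s + 8|).
Require δ ≤ 9, so |s + 8| ≥ |18| − |s − 10| > 18 − 9 = 9.
Hence |(-4s + 5)/(s + 8) + 35/18| < 37|s − 10|/(18·9) = (37/162)|s − 10|, which is < ϵ once |s − 10| < (162/37)ϵ.
Take δ = min(9, (162/37)ϵ). Then 0 < |s − 10| < δ forces both bounds, so |(-4s + 5)/(s + 8) + 35/18| < ϵ.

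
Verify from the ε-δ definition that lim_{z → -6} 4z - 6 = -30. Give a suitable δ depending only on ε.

Fix ε > 0. We need δ > 0 so that 0 < |z + 6| < δ implies |(4z - 6) + 30| < ε.
|(4z - 6) + 30| = |4z + 24| = 4|z + 6|.
So 4|z + 6| < ε exactly when |z + 6| < ε/4.
Take δ = ε/4. If 0 < |z + 6| < δ then |(4z - 6) + 30| = 4|z + 6| < 4·(ε/4) = ε.

δ = ε/4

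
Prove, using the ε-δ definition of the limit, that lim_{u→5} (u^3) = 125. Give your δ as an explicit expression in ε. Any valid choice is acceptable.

δ = min(2, ε/109)

Fix ε > 0. We seek δ > 0 with 0 < |u − 5| < δ ⇒ |u^3 − 125| < ε.
Factor: u^3 − 125 = (u − 5)(u^2 + 5u + 25), so |u^3 − 125| = |u − 5|·|u^2 + 5u + 25|.
Restrict δ ≤ 2. Then |u − 5| < 2 gives |u| < 7, so by the triangle inequality |u^2 + 5u + 25| ≤ 7^2 + 5·7 + 25 = 109.
Hence |u^3 − 125| ≤ 109|u − 5|, which is < ε once |u − 5| < ε/109.
Take δ = min(2, ε/109). If 0 < |u − 5| < δ then both bounds hold and |u^3 − 125| ≤ 109|u − 5| < 109·(ε/109) = ε.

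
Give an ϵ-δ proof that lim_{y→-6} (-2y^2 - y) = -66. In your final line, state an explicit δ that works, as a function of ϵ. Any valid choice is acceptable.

δ = min(2, ϵ/27)

Let ϵ > 0 be given. We want δ > 0 such that 0 < |y + 6| < δ implies |(-2y^2 - y) + 66| < ϵ.
(-2y^2 - y) + 66 = -2y^2 - y + 66 = (y + 6)(-2y + 11).
So |(-2y^2 - y) + 66| = |y + 6|·|-2y + 11|.
Require δ ≤ 2. Then |y + 6| < 2 gives |y| < 8, and by the triangle inequality |-2y + 11| ≤ 2·8 + 11 = 27.
Hence |(-2y^2 - y) + 66| ≤ 27|y + 6| < ϵ provided |y + 6| < ϵ/27.
Choosing δ = min(2, ϵ/27) ensures both conditions, hence |(-2y^2 - y) + 66| < ϵ.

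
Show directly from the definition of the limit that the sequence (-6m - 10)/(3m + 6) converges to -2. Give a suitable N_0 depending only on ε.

N_0 = (2/3)/ε

Fix ε > 0. For m ≥ 1, |(-6m - 10)/(3m + 6) + 2| = |6|/(3(3m + 6)) = 6/(3(3m + 6)).
Since 3m + 6 ≥ 3m for m ≥ 1, this is ≤ 6/(3·3m) = (2/3)/m.
So |(-6m - 10)/(3m + 6) + 2| < ε whenever m > (2/3)/ε.
Take N_0 = (2/3)/ε. If m > N_0 then |(-6m - 10)/(3m + 6) + 2| ≤ (2/3)/m < ε.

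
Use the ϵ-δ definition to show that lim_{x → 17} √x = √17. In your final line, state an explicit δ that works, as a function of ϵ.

Fix ϵ > 0. We want δ > 0 such that 0 < |x − 17| < δ implies |√x − √17| < ϵ.
Multiplying by the conjugate, |√x − √17| = |x − 17|/(√x + √17).
Restrict δ ≤ 17 so that |x − 17| < 17 forces x > 0, and then √x + √17 > √17.
Hence |√x − √17| < |x − 17|/√17, which is < ϵ once |x − 17| < √17·ϵ.
Take δ = min(17, √17·ϵ). If 0 < |x − 17| < δ then x > 0 and |√x − √17| < |x − 17|/√17 < ϵ.

δ = min(17, √17·ϵ)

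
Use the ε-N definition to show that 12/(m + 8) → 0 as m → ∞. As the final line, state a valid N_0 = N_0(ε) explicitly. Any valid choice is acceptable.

N_0 = 12/ε

Let ε > 0. For m ≥ 1, |12/(m + 8) − 0| = 12/(m + 8) ≤ 12/m.
We need 12/m < ε, i.e. m > 12/ε.
Take N_0 = 12/ε. If m > N_0 then |12/(m + 8)| ≤ 12/m < ε.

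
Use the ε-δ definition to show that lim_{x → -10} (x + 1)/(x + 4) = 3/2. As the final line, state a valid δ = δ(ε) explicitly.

δ = min(3, 6ε)

Suppose ε > 0. We want δ > 0 with 0 < |x + 10| < δ ⇒ |(x + 1)/(x + 4) − (3/2)| < ε.
Combining over a common denominator, (x + 1)/(x + 4) − (3/2) = [(x + 1)·(-6) − (-9)·(x + 4)] / [(-6)·(x + 4)] = 3(x + 10) / ((-6)(x + 4)).
So |(x + 1)/(x + 4) − (3/2)| = 3|x + 10| / (6·|x + 4|).
Require δ ≤ 3, so |x + 4| ≥ |-6| − |x + 10| > 6 − 3 = 3.
Hence |(x + 1)/(x + 4) − (3/2)| < 3|x + 10|/(6·3) = (1/6)|x + 10|, which is < ε once |x + 10| < 6ε.
Take δ = min(3, 6ε). Then 0 < |x + 10| < δ forces both bounds, so |(x + 1)/(x + 4) − (3/2)| < ε.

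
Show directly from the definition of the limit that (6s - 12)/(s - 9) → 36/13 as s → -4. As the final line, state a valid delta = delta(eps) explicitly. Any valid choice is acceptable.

Let eps > 0. We want delta > 0 with 0 < |s + 4| < delta ⇒ |(6s - 12)/(s - 9) − (36/13)| < eps.
Combining over a common denominator, (6s - 12)/(s - 9) − (36/13) = [(6s - 12)·(-13) − (-36)·(s - 9)] / [(-13)·(s - 9)] = -42(s + 4) / ((-13)(s - 9)).
So |(6s - 12)/(s - 9) − (36/13)| = 42|s + 4| / (13·|s − 9|).
Restrict delta ≤ 13/2. Then |s + 4| < 13/2 gives |s − 9| = |(s + 4) + (-13)| ≥ 13 − 13/2 = 13/2.
Hence |(6s - 12)/(s - 9) − (36/13)| < 42|s + 4|/(13·(13/2)) = (84/169)|s + 4|, which is < eps once |s + 4| < (169/84)eps.
Take delta = min(13/2, (169/84)eps). Then 0 < |s + 4| < delta forces both bounds, so |(6s - 12)/(s - 9) − (36/13)| < eps.

delta = min(13/2, (169/84)eps)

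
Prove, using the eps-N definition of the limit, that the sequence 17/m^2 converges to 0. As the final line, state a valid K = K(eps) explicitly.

Suppose eps > 0. For m ≥ 1, |17/m^2 − 0| = 17/m^2.
17/m^2 < eps ⇔ m^2 > 17/eps ⇔ m > (17/eps)^{1/2}.
Take K = (17/eps)^{1/2}. Then m > K implies 17/m^2 < eps.

K = (17/eps)^{1/2}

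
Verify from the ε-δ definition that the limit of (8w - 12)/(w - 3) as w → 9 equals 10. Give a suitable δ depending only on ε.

Suppose ε > 0. We want δ > 0 with 0 < |w − 9| < δ ⇒ |(8w - 12)/(w - 3) − 10| < ε.
Combining over a common denominator, (8w - 12)/(w - 3) − 10 = [(8w - 12)·6 − 60·(w - 3)] / [6·(w - 3)] = -12(w − 9) / (6(w - 3)).
So |(8w - 12)/(w - 3) − 10| = 12|w − 9| / (6·|w − 3|).
Require δ ≤ 3, so |w − 3| ≥ |6| − |w − 9| > 6 − 3 = 3.
Hence |(8w - 12)/(w - 3) − 10| < 12|w − 9|/(6·3) = (2/3)|w − 9|, which is < ε once |w − 9| < (3/2)ε.
Take δ = min(3, (3/2)ε). Then 0 < |w − 9| < δ forces both bounds, so |(8w - 12)/(w - 3) − 10| < ε.

δ = min(3, (3/2)ε)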